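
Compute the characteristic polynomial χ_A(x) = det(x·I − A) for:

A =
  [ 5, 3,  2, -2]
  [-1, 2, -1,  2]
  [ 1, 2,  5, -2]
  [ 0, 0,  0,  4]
x^4 - 16*x^3 + 96*x^2 - 256*x + 256

Expanding det(x·I − A) (e.g. by cofactor expansion or by noting that A is similar to its Jordan form J, which has the same characteristic polynomial as A) gives
  χ_A(x) = x^4 - 16*x^3 + 96*x^2 - 256*x + 256
which factors as (x - 4)^4. The eigenvalues (with algebraic multiplicities) are λ = 4 with multiplicity 4.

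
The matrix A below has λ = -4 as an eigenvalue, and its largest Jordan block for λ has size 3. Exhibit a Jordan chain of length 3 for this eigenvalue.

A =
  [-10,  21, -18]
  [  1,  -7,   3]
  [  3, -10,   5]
A Jordan chain for λ = -4 of length 3:
v_1 = (3, 0, -1)ᵀ
v_2 = (-6, 1, 3)ᵀ
v_3 = (1, 0, 0)ᵀ

Let N = A − (-4)·I. We want v_3 with N^3 v_3 = 0 but N^2 v_3 ≠ 0; then v_{j-1} := N · v_j for j = 3, …, 2.

Pick v_3 = (1, 0, 0)ᵀ.
Then v_2 = N · v_3 = (-6, 1, 3)ᵀ.
Then v_1 = N · v_2 = (3, 0, -1)ᵀ.

Sanity check: (A − (-4)·I) v_1 = (0, 0, 0)ᵀ = 0. ✓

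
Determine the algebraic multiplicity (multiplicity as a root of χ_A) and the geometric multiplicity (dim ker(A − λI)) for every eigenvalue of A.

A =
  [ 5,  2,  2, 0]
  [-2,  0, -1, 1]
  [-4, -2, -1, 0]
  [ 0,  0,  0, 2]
λ = 1: alg = 2, geom = 2; λ = 2: alg = 2, geom = 1

Step 1 — factor the characteristic polynomial to read off the algebraic multiplicities:
  χ_A(x) = (x - 2)^2*(x - 1)^2

Step 2 — compute geometric multiplicities via the rank-nullity identity g(λ) = n − rank(A − λI):
  rank(A − (1)·I) = 2, so dim ker(A − (1)·I) = n − 2 = 2
  rank(A − (2)·I) = 3, so dim ker(A − (2)·I) = n − 3 = 1

Summary:
  λ = 1: algebraic multiplicity = 2, geometric multiplicity = 2
  λ = 2: algebraic multiplicity = 2, geometric multiplicity = 1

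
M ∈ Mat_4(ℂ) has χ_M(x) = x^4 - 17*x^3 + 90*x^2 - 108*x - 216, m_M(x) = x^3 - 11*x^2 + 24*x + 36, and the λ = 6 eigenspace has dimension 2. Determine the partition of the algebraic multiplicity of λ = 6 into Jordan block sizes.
Block sizes for λ = 6: [2, 1]

Step 1 — from the characteristic polynomial, algebraic multiplicity of λ = 6 is 3. From dim ker(M − (6)·I) = 2, there are exactly 2 Jordan blocks for λ = 6.
Step 2 — from the minimal polynomial, the factor (x − 6)^2 tells us the largest block for λ = 6 has size 2.
Step 3 — with total size 3, 2 blocks, and largest block 2, the block sizes (in nonincreasing order) are [2, 1].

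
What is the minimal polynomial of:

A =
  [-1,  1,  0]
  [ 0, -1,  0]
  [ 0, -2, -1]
x^2 + 2*x + 1

The characteristic polynomial is χ_A(x) = (x + 1)^3, so the eigenvalues are known. The minimal polynomial is
  m_A(x) = Π_λ (x − λ)^{k_λ}
where k_λ is the size of the *largest* Jordan block for λ (equivalently, the smallest k with (A − λI)^k v = 0 for every generalised eigenvector v of λ).

  λ = -1: largest Jordan block has size 2, contributing (x + 1)^2

So m_A(x) = (x + 1)^2 = x^2 + 2*x + 1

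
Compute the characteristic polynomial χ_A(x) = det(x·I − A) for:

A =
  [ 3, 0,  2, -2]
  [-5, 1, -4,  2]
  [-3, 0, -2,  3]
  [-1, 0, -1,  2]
x^4 - 4*x^3 + 6*x^2 - 4*x + 1

Expanding det(x·I − A) (e.g. by cofactor expansion or by noting that A is similar to its Jordan form J, which has the same characteristic polynomial as A) gives
  χ_A(x) = x^4 - 4*x^3 + 6*x^2 - 4*x + 1
which factors as (x - 1)^4. The eigenvalues (with algebraic multiplicities) are λ = 1 with multiplicity 4.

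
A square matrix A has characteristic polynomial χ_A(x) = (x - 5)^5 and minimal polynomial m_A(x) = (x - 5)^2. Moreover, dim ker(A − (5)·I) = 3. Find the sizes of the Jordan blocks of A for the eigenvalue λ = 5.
Block sizes for λ = 5: [2, 2, 1]

Step 1 — from the characteristic polynomial, algebraic multiplicity of λ = 5 is 5. From dim ker(A − (5)·I) = 3, there are exactly 3 Jordan blocks for λ = 5.
Step 2 — from the minimal polynomial, the factor (x − 5)^2 tells us the largest block for λ = 5 has size 2.
Step 3 — with total size 5, 3 blocks, and largest block 2, the block sizes (in nonincreasing order) are [2, 2, 1].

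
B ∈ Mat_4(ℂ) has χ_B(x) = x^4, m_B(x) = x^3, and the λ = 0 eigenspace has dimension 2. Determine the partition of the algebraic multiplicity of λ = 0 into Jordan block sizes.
Block sizes for λ = 0: [3, 1]

Step 1 — from the characteristic polynomial, algebraic multiplicity of λ = 0 is 4. From dim ker(B − (0)·I) = 2, there are exactly 2 Jordan blocks for λ = 0.
Step 2 — from the minimal polynomial, the factor (x − 0)^3 tells us the largest block for λ = 0 has size 3.
Step 3 — with total size 4, 2 blocks, and largest block 3, the block sizes (in nonincreasing order) are [3, 1].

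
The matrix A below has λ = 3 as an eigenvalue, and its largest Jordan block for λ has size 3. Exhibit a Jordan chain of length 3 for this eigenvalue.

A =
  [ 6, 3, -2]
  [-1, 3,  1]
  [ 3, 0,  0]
A Jordan chain for λ = 3 of length 3:
v_1 = (9, -3, 9)ᵀ
v_2 = (3, 0, 0)ᵀ
v_3 = (0, 1, 0)ᵀ

Let N = A − (3)·I. We want v_3 with N^3 v_3 = 0 but N^2 v_3 ≠ 0; then v_{j-1} := N · v_j for j = 3, …, 2.

Pick v_3 = (0, 1, 0)ᵀ.
Then v_2 = N · v_3 = (3, 0, 0)ᵀ.
Then v_1 = N · v_2 = (9, -3, 9)ᵀ.

Sanity check: (A − (3)·I) v_1 = (0, 0, 0)ᵀ = 0. ✓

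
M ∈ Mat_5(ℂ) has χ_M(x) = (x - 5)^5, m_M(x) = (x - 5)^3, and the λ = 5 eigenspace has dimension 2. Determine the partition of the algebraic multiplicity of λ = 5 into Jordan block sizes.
Block sizes for λ = 5: [3, 2]

Step 1 — from the characteristic polynomial, algebraic multiplicity of λ = 5 is 5. From dim ker(M − (5)·I) = 2, there are exactly 2 Jordan blocks for λ = 5.
Step 2 — from the minimal polynomial, the factor (x − 5)^3 tells us the largest block for λ = 5 has size 3.
Step 3 — with total size 5, 2 blocks, and largest block 3, the block sizes (in nonincreasing order) are [3, 2].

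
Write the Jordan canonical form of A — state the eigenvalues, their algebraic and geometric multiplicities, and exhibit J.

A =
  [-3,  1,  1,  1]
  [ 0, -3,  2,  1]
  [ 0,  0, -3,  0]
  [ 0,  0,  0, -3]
J_3(-3) ⊕ J_1(-3)

The characteristic polynomial is
  det(x·I − A) = x^4 + 12*x^3 + 54*x^2 + 108*x + 81 = (x + 3)^4

Eigenvalues and multiplicities (the geometric multiplicity of λ is n − rank(A − λI), which equals the number of Jordan blocks for λ):
  λ = -3: algebraic multiplicity = 4, geometric multiplicity = 2

Determining the block sizes for each eigenvalue:
  λ = -3: with am = 4 and gm = 2, the partition is not yet determined (e.g. several partitions of 4 into 2 parts exist). Let N = A − (-3)·I. Computing rank(N^1) = 2, rank(N^2) = 1, rank(N^3) = 0; the number of blocks of size ≥ j is rank(N^{j−1}) − rank(N^j), giving [2, 1, 1]. So we have 1 block(s) of size 3, 1 block(s) of size 1 → block sizes [3, 1]

Assembling the blocks gives a Jordan form
J =
  [-3,  1,  0,  0]
  [ 0, -3,  1,  0]
  [ 0,  0, -3,  0]
  [ 0,  0,  0, -3]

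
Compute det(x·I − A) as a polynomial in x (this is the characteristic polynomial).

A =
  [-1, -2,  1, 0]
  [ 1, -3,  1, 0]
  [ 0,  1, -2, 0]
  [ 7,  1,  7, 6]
x^4 - 24*x^2 - 64*x - 48

Expanding det(x·I − A) (e.g. by cofactor expansion or by noting that A is similar to its Jordan form J, which has the same characteristic polynomial as A) gives
  χ_A(x) = x^4 - 24*x^2 - 64*x - 48
which factors as (x - 6)*(x + 2)^3. The eigenvalues (with algebraic multiplicities) are λ = -2 with multiplicity 3, λ = 6 with multiplicity 1.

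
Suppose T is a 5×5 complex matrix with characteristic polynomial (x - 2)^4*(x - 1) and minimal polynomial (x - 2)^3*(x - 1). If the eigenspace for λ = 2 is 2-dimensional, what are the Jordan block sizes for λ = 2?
Block sizes for λ = 2: [3, 1]

Step 1 — from the characteristic polynomial, algebraic multiplicity of λ = 2 is 4. From dim ker(T − (2)·I) = 2, there are exactly 2 Jordan blocks for λ = 2.
Step 2 — from the minimal polynomial, the factor (x − 2)^3 tells us the largest block for λ = 2 has size 3.
Step 3 — with total size 4, 2 blocks, and largest block 3, the block sizes (in nonincreasing order) are [3, 1].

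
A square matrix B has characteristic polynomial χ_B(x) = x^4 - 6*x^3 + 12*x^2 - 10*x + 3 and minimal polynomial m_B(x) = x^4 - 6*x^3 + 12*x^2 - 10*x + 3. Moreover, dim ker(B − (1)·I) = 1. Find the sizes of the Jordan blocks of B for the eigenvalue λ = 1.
Block sizes for λ = 1: [3]

Step 1 — from the characteristic polynomial, algebraic multiplicity of λ = 1 is 3. From dim ker(B − (1)·I) = 1, there are exactly 1 Jordan blocks for λ = 1.
Step 2 — from the minimal polynomial, the factor (x − 1)^3 tells us the largest block for λ = 1 has size 3.
Step 3 — with total size 3, 1 blocks, and largest block 3, the block sizes (in nonincreasing order) are [3].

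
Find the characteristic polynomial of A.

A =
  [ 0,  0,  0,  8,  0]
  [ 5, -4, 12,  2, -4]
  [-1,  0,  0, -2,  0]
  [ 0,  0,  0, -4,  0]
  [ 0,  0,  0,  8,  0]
x^5 + 8*x^4 + 16*x^3

Expanding det(x·I − A) (e.g. by cofactor expansion or by noting that A is similar to its Jordan form J, which has the same characteristic polynomial as A) gives
  χ_A(x) = x^5 + 8*x^4 + 16*x^3
which factors as x^3*(x + 4)^2. The eigenvalues (with algebraic multiplicities) are λ = -4 with multiplicity 2, λ = 0 with multiplicity 3.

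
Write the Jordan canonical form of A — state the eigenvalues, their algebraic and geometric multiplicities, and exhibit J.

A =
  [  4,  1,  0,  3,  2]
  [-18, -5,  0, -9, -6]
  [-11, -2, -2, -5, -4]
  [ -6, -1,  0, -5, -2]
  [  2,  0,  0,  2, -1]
J_2(-2) ⊕ J_2(-2) ⊕ J_1(-1)

The characteristic polynomial is
  det(x·I − A) = x^5 + 9*x^4 + 32*x^3 + 56*x^2 + 48*x + 16 = (x + 1)*(x + 2)^4

Eigenvalues and multiplicities (the geometric multiplicity of λ is n − rank(A − λI), which equals the number of Jordan blocks for λ):
  λ = -2: algebraic multiplicity = 4, geometric multiplicity = 2
  λ = -1: algebraic multiplicity = 1, geometric multiplicity = 1

Determining the block sizes for each eigenvalue:
  λ = -2: with am = 4 and gm = 2, the partition is not yet determined (e.g. several partitions of 4 into 2 parts exist). Let N = A − (-2)·I. Computing rank(N^1) = 3, rank(N^2) = 1; the number of blocks of size ≥ j is rank(N^{j−1}) − rank(N^j), giving [2, 2]. So we have 2 block(s) of size 2 → block sizes [2, 2]
  λ = -1: one block (gm = 1), so the single block has size am = 1 → block sizes [1]

Assembling the blocks gives a Jordan form
J =
  [-2,  1,  0,  0,  0]
  [ 0, -2,  0,  0,  0]
  [ 0,  0, -2,  1,  0]
  [ 0,  0,  0, -2,  0]
  [ 0,  0,  0,  0, -1]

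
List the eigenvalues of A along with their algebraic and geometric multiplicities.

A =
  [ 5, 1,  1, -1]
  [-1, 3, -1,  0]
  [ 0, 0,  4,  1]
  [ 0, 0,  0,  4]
λ = 4: alg = 4, geom = 2

Step 1 — factor the characteristic polynomial to read off the algebraic multiplicities:
  χ_A(x) = (x - 4)^4

Step 2 — compute geometric multiplicities via the rank-nullity identity g(λ) = n − rank(A − λI):
  rank(A − (4)·I) = 2, so dim ker(A − (4)·I) = n − 2 = 2

Summary:
  λ = 4: algebraic multiplicity = 4, geometric multiplicity = 2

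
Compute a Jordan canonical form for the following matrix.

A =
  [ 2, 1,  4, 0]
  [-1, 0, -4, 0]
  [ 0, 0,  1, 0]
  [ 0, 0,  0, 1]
J_2(1) ⊕ J_1(1) ⊕ J_1(1)

The characteristic polynomial is
  det(x·I − A) = x^4 - 4*x^3 + 6*x^2 - 4*x + 1 = (x - 1)^4

Eigenvalues and multiplicities (the geometric multiplicity of λ is n − rank(A − λI), which equals the number of Jordan blocks for λ):
  λ = 1: algebraic multiplicity = 4, geometric multiplicity = 3

Determining the block sizes for each eigenvalue:
  λ = 1: 3 blocks summing to 4 forces exactly one block of size 2 and the rest size 1 → block sizes [2, 1, 1]

Assembling the blocks gives a Jordan form
J =
  [1, 1, 0, 0]
  [0, 1, 0, 0]
  [0, 0, 1, 0]
  [0, 0, 0, 1]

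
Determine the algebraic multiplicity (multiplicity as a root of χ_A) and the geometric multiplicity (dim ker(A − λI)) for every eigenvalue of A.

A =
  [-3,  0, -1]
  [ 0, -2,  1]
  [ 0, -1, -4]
λ = -3: alg = 3, geom = 1

Step 1 — factor the characteristic polynomial to read off the algebraic multiplicities:
  χ_A(x) = (x + 3)^3

Step 2 — compute geometric multiplicities via the rank-nullity identity g(λ) = n − rank(A − λI):
  rank(A − (-3)·I) = 2, so dim ker(A − (-3)·I) = n − 2 = 1

Summary:
  λ = -3: algebraic multiplicity = 3, geometric multiplicity = 1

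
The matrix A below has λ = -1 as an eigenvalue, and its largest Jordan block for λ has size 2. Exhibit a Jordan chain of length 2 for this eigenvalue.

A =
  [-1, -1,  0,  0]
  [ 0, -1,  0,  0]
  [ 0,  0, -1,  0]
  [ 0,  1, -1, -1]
A Jordan chain for λ = -1 of length 2:
v_1 = (-1, 0, 0, 1)ᵀ
v_2 = (0, 1, 0, 0)ᵀ

Let N = A − (-1)·I. We want v_2 with N^2 v_2 = 0 but N^1 v_2 ≠ 0; then v_{j-1} := N · v_j for j = 2, …, 2.

Pick v_2 = (0, 1, 0, 0)ᵀ.
Then v_1 = N · v_2 = (-1, 0, 0, 1)ᵀ.

Sanity check: (A − (-1)·I) v_1 = (0, 0, 0, 0)ᵀ = 0. ✓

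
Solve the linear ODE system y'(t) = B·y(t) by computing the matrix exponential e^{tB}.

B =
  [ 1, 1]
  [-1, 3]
e^{tB} =
  [-t*exp(2*t) + exp(2*t), t*exp(2*t)]
  [-t*exp(2*t), t*exp(2*t) + exp(2*t)]

Strategy: write B = P · J · P⁻¹ where J is a Jordan canonical form, so e^{tB} = P · e^{tJ} · P⁻¹, and e^{tJ} can be computed block-by-block.

B has Jordan form
J =
  [2, 1]
  [0, 2]
(up to reordering of blocks).

Per-block formulas:
  For a 2×2 Jordan block J_2(2): exp(t · J_2(2)) = e^(2t)·(I + t·N), where N is the 2×2 nilpotent shift.

After assembling e^{tJ} and conjugating by P, we get:

e^{tB} =
  [-t*exp(2*t) + exp(2*t), t*exp(2*t)]
  [-t*exp(2*t), t*exp(2*t) + exp(2*t)]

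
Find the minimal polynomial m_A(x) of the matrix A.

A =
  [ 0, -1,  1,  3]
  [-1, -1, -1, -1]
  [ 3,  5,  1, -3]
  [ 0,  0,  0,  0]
x^3

The characteristic polynomial is χ_A(x) = x^4, so the eigenvalues are known. The minimal polynomial is
  m_A(x) = Π_λ (x − λ)^{k_λ}
where k_λ is the size of the *largest* Jordan block for λ (equivalently, the smallest k with (A − λI)^k v = 0 for every generalised eigenvector v of λ).

  λ = 0: largest Jordan block has size 3, contributing (x − 0)^3

So m_A(x) = x^3 = x^3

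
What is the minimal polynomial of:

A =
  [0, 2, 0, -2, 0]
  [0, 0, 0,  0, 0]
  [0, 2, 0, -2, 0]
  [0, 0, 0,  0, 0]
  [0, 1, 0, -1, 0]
x^2

The characteristic polynomial is χ_A(x) = x^5, so the eigenvalues are known. The minimal polynomial is
  m_A(x) = Π_λ (x − λ)^{k_λ}
where k_λ is the size of the *largest* Jordan block for λ (equivalently, the smallest k with (A − λI)^k v = 0 for every generalised eigenvector v of λ).

  λ = 0: largest Jordan block has size 2, contributing (x − 0)^2

So m_A(x) = x^2 = x^2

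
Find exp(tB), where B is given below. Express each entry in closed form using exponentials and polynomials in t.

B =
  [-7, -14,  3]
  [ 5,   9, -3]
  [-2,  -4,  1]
e^{tB} =
  [-6*t^2*exp(t) - 8*t*exp(t) + exp(t), -6*t^2*exp(t) - 14*t*exp(t), 9*t^2*exp(t) + 3*t*exp(t)]
  [3*t^2*exp(t) + 5*t*exp(t), 3*t^2*exp(t) + 8*t*exp(t) + exp(t), -9*t^2*exp(t)/2 - 3*t*exp(t)]
  [-2*t^2*exp(t) - 2*t*exp(t), -2*t^2*exp(t) - 4*t*exp(t), 3*t^2*exp(t) + exp(t)]

Strategy: write B = P · J · P⁻¹ where J is a Jordan canonical form, so e^{tB} = P · e^{tJ} · P⁻¹, and e^{tJ} can be computed block-by-block.

B has Jordan form
J =
  [1, 1, 0]
  [0, 1, 1]
  [0, 0, 1]
(up to reordering of blocks).

Per-block formulas:
  For a 3×3 Jordan block J_3(1): exp(t · J_3(1)) = e^(1t)·(I + t·N + (t^2/2)·N^2), where N is the 3×3 nilpotent shift.

After assembling e^{tJ} and conjugating by P, we get:

e^{tB} =
  [-6*t^2*exp(t) - 8*t*exp(t) + exp(t), -6*t^2*exp(t) - 14*t*exp(t), 9*t^2*exp(t) + 3*t*exp(t)]
  [3*t^2*exp(t) + 5*t*exp(t), 3*t^2*exp(t) + 8*t*exp(t) + exp(t), -9*t^2*exp(t)/2 - 3*t*exp(t)]
  [-2*t^2*exp(t) - 2*t*exp(t), -2*t^2*exp(t) - 4*t*exp(t), 3*t^2*exp(t) + exp(t)]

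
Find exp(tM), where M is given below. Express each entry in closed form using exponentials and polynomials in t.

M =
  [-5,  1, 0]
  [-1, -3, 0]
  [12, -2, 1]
e^{tM} =
  [-t*exp(-4*t) + exp(-4*t), t*exp(-4*t), 0]
  [-t*exp(-4*t), t*exp(-4*t) + exp(-4*t), 0]
  [2*t*exp(-4*t) + 2*exp(t) - 2*exp(-4*t), -2*t*exp(-4*t), exp(t)]

Strategy: write M = P · J · P⁻¹ where J is a Jordan canonical form, so e^{tM} = P · e^{tJ} · P⁻¹, and e^{tJ} can be computed block-by-block.

M has Jordan form
J =
  [-4,  1, 0]
  [ 0, -4, 0]
  [ 0,  0, 1]
(up to reordering of blocks).

Per-block formulas:
  For a 1×1 block at λ = 1: exp(t · [1]) = [e^(1t)].
  For a 2×2 Jordan block J_2(-4): exp(t · J_2(-4)) = e^(-4t)·(I + t·N), where N is the 2×2 nilpotent shift.

After assembling e^{tJ} and conjugating by P, we get:

e^{tM} =
  [-t*exp(-4*t) + exp(-4*t), t*exp(-4*t), 0]
  [-t*exp(-4*t), t*exp(-4*t) + exp(-4*t), 0]
  [2*t*exp(-4*t) + 2*exp(t) - 2*exp(-4*t), -2*t*exp(-4*t), exp(t)]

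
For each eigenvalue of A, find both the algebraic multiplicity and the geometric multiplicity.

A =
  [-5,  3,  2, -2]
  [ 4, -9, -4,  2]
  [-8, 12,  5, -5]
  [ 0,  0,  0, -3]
λ = -3: alg = 4, geom = 2

Step 1 — factor the characteristic polynomial to read off the algebraic multiplicities:
  χ_A(x) = (x + 3)^4

Step 2 — compute geometric multiplicities via the rank-nullity identity g(λ) = n − rank(A − λI):
  rank(A − (-3)·I) = 2, so dim ker(A − (-3)·I) = n − 2 = 2

Summary:
  λ = -3: algebraic multiplicity = 4, geometric multiplicity = 2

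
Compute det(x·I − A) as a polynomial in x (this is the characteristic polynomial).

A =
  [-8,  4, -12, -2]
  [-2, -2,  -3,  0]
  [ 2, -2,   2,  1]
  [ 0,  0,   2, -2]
x^4 + 10*x^3 + 36*x^2 + 56*x + 32

Expanding det(x·I − A) (e.g. by cofactor expansion or by noting that A is similar to its Jordan form J, which has the same characteristic polynomial as A) gives
  χ_A(x) = x^4 + 10*x^3 + 36*x^2 + 56*x + 32
which factors as (x + 2)^3*(x + 4). The eigenvalues (with algebraic multiplicities) are λ = -4 with multiplicity 1, λ = -2 with multiplicity 3.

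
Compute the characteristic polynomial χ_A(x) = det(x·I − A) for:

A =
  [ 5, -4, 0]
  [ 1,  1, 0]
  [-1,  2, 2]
x^3 - 8*x^2 + 21*x - 18

Expanding det(x·I − A) (e.g. by cofactor expansion or by noting that A is similar to its Jordan form J, which has the same characteristic polynomial as A) gives
  χ_A(x) = x^3 - 8*x^2 + 21*x - 18
which factors as (x - 3)^2*(x - 2). The eigenvalues (with algebraic multiplicities) are λ = 2 with multiplicity 1, λ = 3 with multiplicity 2.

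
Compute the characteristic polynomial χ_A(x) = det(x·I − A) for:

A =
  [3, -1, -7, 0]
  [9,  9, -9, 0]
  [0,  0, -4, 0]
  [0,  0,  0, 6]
x^4 - 14*x^3 + 36*x^2 + 216*x - 864

Expanding det(x·I − A) (e.g. by cofactor expansion or by noting that A is similar to its Jordan form J, which has the same characteristic polynomial as A) gives
  χ_A(x) = x^4 - 14*x^3 + 36*x^2 + 216*x - 864
which factors as (x - 6)^3*(x + 4). The eigenvalues (with algebraic multiplicities) are λ = -4 with multiplicity 1, λ = 6 with multiplicity 3.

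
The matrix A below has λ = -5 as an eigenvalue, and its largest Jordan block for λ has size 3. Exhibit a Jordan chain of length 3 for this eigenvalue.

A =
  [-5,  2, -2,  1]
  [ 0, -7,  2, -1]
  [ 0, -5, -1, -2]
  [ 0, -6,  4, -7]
A Jordan chain for λ = -5 of length 3:
v_1 = (0, 0, 2, 4)ᵀ
v_2 = (2, -2, -5, -6)ᵀ
v_3 = (0, 1, 0, 0)ᵀ

Let N = A − (-5)·I. We want v_3 with N^3 v_3 = 0 but N^2 v_3 ≠ 0; then v_{j-1} := N · v_j for j = 3, …, 2.

Pick v_3 = (0, 1, 0, 0)ᵀ.
Then v_2 = N · v_3 = (2, -2, -5, -6)ᵀ.
Then v_1 = N · v_2 = (0, 0, 2, 4)ᵀ.

Sanity check: (A − (-5)·I) v_1 = (0, 0, 0, 0)ᵀ = 0. ✓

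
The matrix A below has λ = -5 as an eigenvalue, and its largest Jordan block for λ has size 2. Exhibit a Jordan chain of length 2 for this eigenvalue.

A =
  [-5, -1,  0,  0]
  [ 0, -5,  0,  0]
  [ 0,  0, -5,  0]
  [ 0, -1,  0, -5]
A Jordan chain for λ = -5 of length 2:
v_1 = (-1, 0, 0, -1)ᵀ
v_2 = (0, 1, 0, 0)ᵀ

Let N = A − (-5)·I. We want v_2 with N^2 v_2 = 0 but N^1 v_2 ≠ 0; then v_{j-1} := N · v_j for j = 2, …, 2.

Pick v_2 = (0, 1, 0, 0)ᵀ.
Then v_1 = N · v_2 = (-1, 0, 0, -1)ᵀ.

Sanity check: (A − (-5)·I) v_1 = (0, 0, 0, 0)ᵀ = 0. ✓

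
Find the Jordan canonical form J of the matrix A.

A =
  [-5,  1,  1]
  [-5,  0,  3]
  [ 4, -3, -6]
J_2(-4) ⊕ J_1(-3)

The characteristic polynomial is
  det(x·I − A) = x^3 + 11*x^2 + 40*x + 48 = (x + 3)*(x + 4)^2

Eigenvalues and multiplicities (the geometric multiplicity of λ is n − rank(A − λI), which equals the number of Jordan blocks for λ):
  λ = -4: algebraic multiplicity = 2, geometric multiplicity = 1
  λ = -3: algebraic multiplicity = 1, geometric multiplicity = 1

Determining the block sizes for each eigenvalue:
  λ = -4: one block (gm = 1), so the single block has size am = 2 → block sizes [2]
  λ = -3: one block (gm = 1), so the single block has size am = 1 → block sizes [1]

Assembling the blocks gives a Jordan form
J =
  [-4,  1,  0]
  [ 0, -4,  0]
  [ 0,  0, -3]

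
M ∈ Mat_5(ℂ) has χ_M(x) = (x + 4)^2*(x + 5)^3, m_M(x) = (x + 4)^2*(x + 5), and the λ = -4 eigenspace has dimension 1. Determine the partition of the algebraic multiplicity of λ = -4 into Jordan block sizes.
Block sizes for λ = -4: [2]

Step 1 — from the characteristic polynomial, algebraic multiplicity of λ = -4 is 2. From dim ker(M − (-4)·I) = 1, there are exactly 1 Jordan blocks for λ = -4.
Step 2 — from the minimal polynomial, the factor (x + 4)^2 tells us the largest block for λ = -4 has size 2.
Step 3 — with total size 2, 1 blocks, and largest block 2, the block sizes (in nonincreasing order) are [2].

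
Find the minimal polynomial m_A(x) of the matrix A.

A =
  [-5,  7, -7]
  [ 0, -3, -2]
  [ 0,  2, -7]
x^2 + 10*x + 25

The characteristic polynomial is χ_A(x) = (x + 5)^3, so the eigenvalues are known. The minimal polynomial is
  m_A(x) = Π_λ (x − λ)^{k_λ}
where k_λ is the size of the *largest* Jordan block for λ (equivalently, the smallest k with (A − λI)^k v = 0 for every generalised eigenvector v of λ).

  λ = -5: largest Jordan block has size 2, contributing (x + 5)^2

So m_A(x) = (x + 5)^2 = x^2 + 10*x + 25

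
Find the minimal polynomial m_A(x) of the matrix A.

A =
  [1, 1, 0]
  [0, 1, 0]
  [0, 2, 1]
x^2 - 2*x + 1

The characteristic polynomial is χ_A(x) = (x - 1)^3, so the eigenvalues are known. The minimal polynomial is
  m_A(x) = Π_λ (x − λ)^{k_λ}
where k_λ is the size of the *largest* Jordan block for λ (equivalently, the smallest k with (A − λI)^k v = 0 for every generalised eigenvector v of λ).

  λ = 1: largest Jordan block has size 2, contributing (x − 1)^2

So m_A(x) = (x - 1)^2 = x^2 - 2*x + 1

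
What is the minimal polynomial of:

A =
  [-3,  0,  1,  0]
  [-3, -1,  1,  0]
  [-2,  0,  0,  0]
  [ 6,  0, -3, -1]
x^3 + 4*x^2 + 5*x + 2

The characteristic polynomial is χ_A(x) = (x + 1)^3*(x + 2), so the eigenvalues are known. The minimal polynomial is
  m_A(x) = Π_λ (x − λ)^{k_λ}
where k_λ is the size of the *largest* Jordan block for λ (equivalently, the smallest k with (A − λI)^k v = 0 for every generalised eigenvector v of λ).

  λ = -2: largest Jordan block has size 1, contributing (x + 2)
  λ = -1: largest Jordan block has size 2, contributing (x + 1)^2

So m_A(x) = (x + 1)^2*(x + 2) = x^3 + 4*x^2 + 5*x + 2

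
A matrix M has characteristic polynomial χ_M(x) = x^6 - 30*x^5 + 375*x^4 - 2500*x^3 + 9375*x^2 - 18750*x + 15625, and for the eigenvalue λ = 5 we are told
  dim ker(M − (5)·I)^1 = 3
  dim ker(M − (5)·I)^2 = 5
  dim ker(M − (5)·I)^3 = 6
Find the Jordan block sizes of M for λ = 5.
Block sizes for λ = 5: [3, 2, 1]

From the dimensions of kernels of powers, the number of Jordan blocks of size at least j is d_j − d_{j−1} where d_j = dim ker(N^j) (with d_0 = 0). Computing the differences gives [3, 2, 1].
The number of blocks of size exactly k is (#blocks of size ≥ k) − (#blocks of size ≥ k + 1), so the partition is: 1 block(s) of size 1, 1 block(s) of size 2, 1 block(s) of size 3.
In nonincreasing order the block sizes are [3, 2, 1].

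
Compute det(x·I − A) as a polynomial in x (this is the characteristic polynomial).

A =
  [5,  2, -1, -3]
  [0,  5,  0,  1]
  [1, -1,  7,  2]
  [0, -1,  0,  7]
x^4 - 24*x^3 + 216*x^2 - 864*x + 1296

Expanding det(x·I − A) (e.g. by cofactor expansion or by noting that A is similar to its Jordan form J, which has the same characteristic polynomial as A) gives
  χ_A(x) = x^4 - 24*x^3 + 216*x^2 - 864*x + 1296
which factors as (x - 6)^4. The eigenvalues (with algebraic multiplicities) are λ = 6 with multiplicity 4.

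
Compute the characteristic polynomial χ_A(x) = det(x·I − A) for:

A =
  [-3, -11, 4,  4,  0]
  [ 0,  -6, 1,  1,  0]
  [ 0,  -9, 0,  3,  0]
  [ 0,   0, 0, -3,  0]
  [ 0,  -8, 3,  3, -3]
x^5 + 15*x^4 + 90*x^3 + 270*x^2 + 405*x + 243

Expanding det(x·I − A) (e.g. by cofactor expansion or by noting that A is similar to its Jordan form J, which has the same characteristic polynomial as A) gives
  χ_A(x) = x^5 + 15*x^4 + 90*x^3 + 270*x^2 + 405*x + 243
which factors as (x + 3)^5. The eigenvalues (with algebraic multiplicities) are λ = -3 with multiplicity 5.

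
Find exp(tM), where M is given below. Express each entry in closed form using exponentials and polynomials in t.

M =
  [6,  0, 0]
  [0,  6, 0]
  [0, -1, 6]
e^{tM} =
  [exp(6*t), 0, 0]
  [0, exp(6*t), 0]
  [0, -t*exp(6*t), exp(6*t)]

Strategy: write M = P · J · P⁻¹ where J is a Jordan canonical form, so e^{tM} = P · e^{tJ} · P⁻¹, and e^{tJ} can be computed block-by-block.

M has Jordan form
J =
  [6, 1, 0]
  [0, 6, 0]
  [0, 0, 6]
(up to reordering of blocks).

Per-block formulas:
  For a 2×2 Jordan block J_2(6): exp(t · J_2(6)) = e^(6t)·(I + t·N), where N is the 2×2 nilpotent shift.
  For a 1×1 block at λ = 6: exp(t · [6]) = [e^(6t)].

After assembling e^{tJ} and conjugating by P, we get:

e^{tM} =
  [exp(6*t), 0, 0]
  [0, exp(6*t), 0]
  [0, -t*exp(6*t), exp(6*t)]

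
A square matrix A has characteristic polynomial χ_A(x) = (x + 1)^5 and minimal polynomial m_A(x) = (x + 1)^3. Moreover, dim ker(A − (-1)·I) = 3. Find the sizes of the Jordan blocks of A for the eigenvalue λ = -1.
Block sizes for λ = -1: [3, 1, 1]

Step 1 — from the characteristic polynomial, algebraic multiplicity of λ = -1 is 5. From dim ker(A − (-1)·I) = 3, there are exactly 3 Jordan blocks for λ = -1.
Step 2 — from the minimal polynomial, the factor (x + 1)^3 tells us the largest block for λ = -1 has size 3.
Step 3 — with total size 5, 3 blocks, and largest block 3, the block sizes (in nonincreasing order) are [3, 1, 1].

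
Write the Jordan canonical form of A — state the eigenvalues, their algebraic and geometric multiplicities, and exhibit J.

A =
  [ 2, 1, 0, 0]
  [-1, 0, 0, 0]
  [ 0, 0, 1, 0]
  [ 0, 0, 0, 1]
J_2(1) ⊕ J_1(1) ⊕ J_1(1)

The characteristic polynomial is
  det(x·I − A) = x^4 - 4*x^3 + 6*x^2 - 4*x + 1 = (x - 1)^4

Eigenvalues and multiplicities (the geometric multiplicity of λ is n − rank(A − λI), which equals the number of Jordan blocks for λ):
  λ = 1: algebraic multiplicity = 4, geometric multiplicity = 3

Determining the block sizes for each eigenvalue:
  λ = 1: 3 blocks summing to 4 forces exactly one block of size 2 and the rest size 1 → block sizes [2, 1, 1]

Assembling the blocks gives a Jordan form
J =
  [1, 1, 0, 0]
  [0, 1, 0, 0]
  [0, 0, 1, 0]
  [0, 0, 0, 1]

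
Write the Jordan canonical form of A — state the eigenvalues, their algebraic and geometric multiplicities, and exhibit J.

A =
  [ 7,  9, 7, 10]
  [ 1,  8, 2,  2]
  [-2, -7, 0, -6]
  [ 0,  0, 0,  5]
J_3(5) ⊕ J_1(5)

The characteristic polynomial is
  det(x·I − A) = x^4 - 20*x^3 + 150*x^2 - 500*x + 625 = (x - 5)^4

Eigenvalues and multiplicities (the geometric multiplicity of λ is n − rank(A − λI), which equals the number of Jordan blocks for λ):
  λ = 5: algebraic multiplicity = 4, geometric multiplicity = 2

Determining the block sizes for each eigenvalue:
  λ = 5: with am = 4 and gm = 2, the partition is not yet determined (e.g. several partitions of 4 into 2 parts exist). Let N = A − (5)·I. Computing rank(N^1) = 2, rank(N^2) = 1, rank(N^3) = 0; the number of blocks of size ≥ j is rank(N^{j−1}) − rank(N^j), giving [2, 1, 1]. So we have 1 block(s) of size 3, 1 block(s) of size 1 → block sizes [3, 1]

Assembling the blocks gives a Jordan form
J =
  [5, 1, 0, 0]
  [0, 5, 1, 0]
  [0, 0, 5, 0]
  [0, 0, 0, 5]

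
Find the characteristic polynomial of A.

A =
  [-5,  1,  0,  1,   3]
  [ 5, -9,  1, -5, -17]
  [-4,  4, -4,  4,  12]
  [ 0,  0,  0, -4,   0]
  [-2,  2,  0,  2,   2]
x^5 + 20*x^4 + 160*x^3 + 640*x^2 + 1280*x + 1024

Expanding det(x·I − A) (e.g. by cofactor expansion or by noting that A is similar to its Jordan form J, which has the same characteristic polynomial as A) gives
  χ_A(x) = x^5 + 20*x^4 + 160*x^3 + 640*x^2 + 1280*x + 1024
which factors as (x + 4)^5. The eigenvalues (with algebraic multiplicities) are λ = -4 with multiplicity 5.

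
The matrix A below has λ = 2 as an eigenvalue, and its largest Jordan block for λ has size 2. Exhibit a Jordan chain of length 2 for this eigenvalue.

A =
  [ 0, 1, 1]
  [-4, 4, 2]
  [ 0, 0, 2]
A Jordan chain for λ = 2 of length 2:
v_1 = (-2, -4, 0)ᵀ
v_2 = (1, 0, 0)ᵀ

Let N = A − (2)·I. We want v_2 with N^2 v_2 = 0 but N^1 v_2 ≠ 0; then v_{j-1} := N · v_j for j = 2, …, 2.

Pick v_2 = (1, 0, 0)ᵀ.
Then v_1 = N · v_2 = (-2, -4, 0)ᵀ.

Sanity check: (A − (2)·I) v_1 = (0, 0, 0)ᵀ = 0. ✓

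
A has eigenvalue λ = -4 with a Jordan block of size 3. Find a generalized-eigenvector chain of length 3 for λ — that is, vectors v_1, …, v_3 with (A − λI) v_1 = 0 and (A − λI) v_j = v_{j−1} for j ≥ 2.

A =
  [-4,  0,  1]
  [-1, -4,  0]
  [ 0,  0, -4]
A Jordan chain for λ = -4 of length 3:
v_1 = (0, -1, 0)ᵀ
v_2 = (1, 0, 0)ᵀ
v_3 = (0, 0, 1)ᵀ

Let N = A − (-4)·I. We want v_3 with N^3 v_3 = 0 but N^2 v_3 ≠ 0; then v_{j-1} := N · v_j for j = 3, …, 2.

Pick v_3 = (0, 0, 1)ᵀ.
Then v_2 = N · v_3 = (1, 0, 0)ᵀ.
Then v_1 = N · v_2 = (0, -1, 0)ᵀ.

Sanity check: (A − (-4)·I) v_1 = (0, 0, 0)ᵀ = 0. ✓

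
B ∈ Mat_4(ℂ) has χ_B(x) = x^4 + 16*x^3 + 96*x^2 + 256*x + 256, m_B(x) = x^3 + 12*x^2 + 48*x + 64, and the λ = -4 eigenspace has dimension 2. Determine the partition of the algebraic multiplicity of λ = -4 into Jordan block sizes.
Block sizes for λ = -4: [3, 1]

Step 1 — from the characteristic polynomial, algebraic multiplicity of λ = -4 is 4. From dim ker(B − (-4)·I) = 2, there are exactly 2 Jordan blocks for λ = -4.
Step 2 — from the minimal polynomial, the factor (x + 4)^3 tells us the largest block for λ = -4 has size 3.
Step 3 — with total size 4, 2 blocks, and largest block 3, the block sizes (in nonincreasing order) are [3, 1].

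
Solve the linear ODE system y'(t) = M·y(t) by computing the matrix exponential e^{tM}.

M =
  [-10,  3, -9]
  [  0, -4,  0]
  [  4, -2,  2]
e^{tM} =
  [-6*t*exp(-4*t) + exp(-4*t), 3*t*exp(-4*t), -9*t*exp(-4*t)]
  [0, exp(-4*t), 0]
  [4*t*exp(-4*t), -2*t*exp(-4*t), 6*t*exp(-4*t) + exp(-4*t)]

Strategy: write M = P · J · P⁻¹ where J is a Jordan canonical form, so e^{tM} = P · e^{tJ} · P⁻¹, and e^{tJ} can be computed block-by-block.

M has Jordan form
J =
  [-4,  1,  0]
  [ 0, -4,  0]
  [ 0,  0, -4]
(up to reordering of blocks).

Per-block formulas:
  For a 1×1 block at λ = -4: exp(t · [-4]) = [e^(-4t)].
  For a 2×2 Jordan block J_2(-4): exp(t · J_2(-4)) = e^(-4t)·(I + t·N), where N is the 2×2 nilpotent shift.

After assembling e^{tJ} and conjugating by P, we get:

e^{tM} =
  [-6*t*exp(-4*t) + exp(-4*t), 3*t*exp(-4*t), -9*t*exp(-4*t)]
  [0, exp(-4*t), 0]
  [4*t*exp(-4*t), -2*t*exp(-4*t), 6*t*exp(-4*t) + exp(-4*t)]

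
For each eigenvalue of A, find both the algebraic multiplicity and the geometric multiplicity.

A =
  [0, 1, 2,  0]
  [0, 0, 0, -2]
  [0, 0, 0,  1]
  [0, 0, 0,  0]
λ = 0: alg = 4, geom = 2

Step 1 — factor the characteristic polynomial to read off the algebraic multiplicities:
  χ_A(x) = x^4

Step 2 — compute geometric multiplicities via the rank-nullity identity g(λ) = n − rank(A − λI):
  rank(A − (0)·I) = 2, so dim ker(A − (0)·I) = n − 2 = 2

Summary:
  λ = 0: algebraic multiplicity = 4, geometric multiplicity = 2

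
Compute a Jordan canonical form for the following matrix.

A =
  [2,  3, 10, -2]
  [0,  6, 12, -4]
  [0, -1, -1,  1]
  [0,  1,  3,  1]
J_2(2) ⊕ J_2(2)

The characteristic polynomial is
  det(x·I − A) = x^4 - 8*x^3 + 24*x^2 - 32*x + 16 = (x - 2)^4

Eigenvalues and multiplicities (the geometric multiplicity of λ is n − rank(A − λI), which equals the number of Jordan blocks for λ):
  λ = 2: algebraic multiplicity = 4, geometric multiplicity = 2

Determining the block sizes for each eigenvalue:
  λ = 2: with am = 4 and gm = 2, the partition is not yet determined (e.g. several partitions of 4 into 2 parts exist). Let N = A − (2)·I. Computing rank(N^1) = 2, rank(N^2) = 0; the number of blocks of size ≥ j is rank(N^{j−1}) − rank(N^j), giving [2, 2]. So we have 2 block(s) of size 2 → block sizes [2, 2]

Assembling the blocks gives a Jordan form
J =
  [2, 1, 0, 0]
  [0, 2, 0, 0]
  [0, 0, 2, 1]
  [0, 0, 0, 2]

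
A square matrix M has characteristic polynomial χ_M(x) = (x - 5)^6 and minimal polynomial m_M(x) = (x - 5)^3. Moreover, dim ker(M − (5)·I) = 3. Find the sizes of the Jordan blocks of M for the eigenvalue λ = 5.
Block sizes for λ = 5: [3, 2, 1]

Step 1 — from the characteristic polynomial, algebraic multiplicity of λ = 5 is 6. From dim ker(M − (5)·I) = 3, there are exactly 3 Jordan blocks for λ = 5.
Step 2 — from the minimal polynomial, the factor (x − 5)^3 tells us the largest block for λ = 5 has size 3.
Step 3 — with total size 6, 3 blocks, and largest block 3, the block sizes (in nonincreasing order) are [3, 2, 1].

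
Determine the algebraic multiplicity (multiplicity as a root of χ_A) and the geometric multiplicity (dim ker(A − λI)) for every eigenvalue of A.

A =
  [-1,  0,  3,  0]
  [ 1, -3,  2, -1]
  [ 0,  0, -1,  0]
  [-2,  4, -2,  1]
λ = -1: alg = 4, geom = 2

Step 1 — factor the characteristic polynomial to read off the algebraic multiplicities:
  χ_A(x) = (x + 1)^4

Step 2 — compute geometric multiplicities via the rank-nullity identity g(λ) = n − rank(A − λI):
  rank(A − (-1)·I) = 2, so dim ker(A − (-1)·I) = n − 2 = 2

Summary:
  λ = -1: algebraic multiplicity = 4, geometric multiplicity = 2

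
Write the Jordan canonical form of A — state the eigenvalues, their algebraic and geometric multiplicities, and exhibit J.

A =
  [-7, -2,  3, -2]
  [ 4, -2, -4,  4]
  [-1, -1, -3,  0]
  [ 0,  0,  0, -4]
J_3(-4) ⊕ J_1(-4)

The characteristic polynomial is
  det(x·I − A) = x^4 + 16*x^3 + 96*x^2 + 256*x + 256 = (x + 4)^4

Eigenvalues and multiplicities (the geometric multiplicity of λ is n − rank(A − λI), which equals the number of Jordan blocks for λ):
  λ = -4: algebraic multiplicity = 4, geometric multiplicity = 2

Determining the block sizes for each eigenvalue:
  λ = -4: with am = 4 and gm = 2, the partition is not yet determined (e.g. several partitions of 4 into 2 parts exist). Let N = A − (-4)·I. Computing rank(N^1) = 2, rank(N^2) = 1, rank(N^3) = 0; the number of blocks of size ≥ j is rank(N^{j−1}) − rank(N^j), giving [2, 1, 1]. So we have 1 block(s) of size 3, 1 block(s) of size 1 → block sizes [3, 1]

Assembling the blocks gives a Jordan form
J =
  [-4,  1,  0,  0]
  [ 0, -4,  1,  0]
  [ 0,  0, -4,  0]
  [ 0,  0,  0, -4]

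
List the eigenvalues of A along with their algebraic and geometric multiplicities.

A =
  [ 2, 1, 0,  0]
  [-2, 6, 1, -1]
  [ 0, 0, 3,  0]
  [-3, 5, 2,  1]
λ = 3: alg = 4, geom = 2

Step 1 — factor the characteristic polynomial to read off the algebraic multiplicities:
  χ_A(x) = (x - 3)^4

Step 2 — compute geometric multiplicities via the rank-nullity identity g(λ) = n − rank(A − λI):
  rank(A − (3)·I) = 2, so dim ker(A − (3)·I) = n − 2 = 2

Summary:
  λ = 3: algebraic multiplicity = 4, geometric multiplicity = 2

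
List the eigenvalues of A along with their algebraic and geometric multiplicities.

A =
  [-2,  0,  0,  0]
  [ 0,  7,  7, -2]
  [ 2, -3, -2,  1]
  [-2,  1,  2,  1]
λ = -2: alg = 1, geom = 1; λ = 2: alg = 3, geom = 1

Step 1 — factor the characteristic polynomial to read off the algebraic multiplicities:
  χ_A(x) = (x - 2)^3*(x + 2)

Step 2 — compute geometric multiplicities via the rank-nullity identity g(λ) = n − rank(A − λI):
  rank(A − (-2)·I) = 3, so dim ker(A − (-2)·I) = n − 3 = 1
  rank(A − (2)·I) = 3, so dim ker(A − (2)·I) = n − 3 = 1

Summary:
  λ = -2: algebraic multiplicity = 1, geometric multiplicity = 1
  λ = 2: algebraic multiplicity = 3, geometric multiplicity = 1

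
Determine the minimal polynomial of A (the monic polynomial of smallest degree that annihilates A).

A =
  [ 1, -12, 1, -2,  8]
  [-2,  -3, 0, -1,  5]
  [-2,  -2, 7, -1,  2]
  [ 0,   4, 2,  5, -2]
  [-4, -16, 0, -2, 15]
x^3 - 15*x^2 + 75*x - 125

The characteristic polynomial is χ_A(x) = (x - 5)^5, so the eigenvalues are known. The minimal polynomial is
  m_A(x) = Π_λ (x − λ)^{k_λ}
where k_λ is the size of the *largest* Jordan block for λ (equivalently, the smallest k with (A − λI)^k v = 0 for every generalised eigenvector v of λ).

  λ = 5: largest Jordan block has size 3, contributing (x − 5)^3

So m_A(x) = (x - 5)^3 = x^3 - 15*x^2 + 75*x - 125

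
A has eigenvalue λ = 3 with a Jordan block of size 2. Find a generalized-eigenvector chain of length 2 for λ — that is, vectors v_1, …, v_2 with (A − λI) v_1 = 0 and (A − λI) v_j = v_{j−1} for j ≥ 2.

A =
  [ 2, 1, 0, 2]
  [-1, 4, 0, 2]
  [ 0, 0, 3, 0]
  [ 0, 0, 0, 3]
A Jordan chain for λ = 3 of length 2:
v_1 = (-1, -1, 0, 0)ᵀ
v_2 = (1, 0, 0, 0)ᵀ

Let N = A − (3)·I. We want v_2 with N^2 v_2 = 0 but N^1 v_2 ≠ 0; then v_{j-1} := N · v_j for j = 2, …, 2.

Pick v_2 = (1, 0, 0, 0)ᵀ.
Then v_1 = N · v_2 = (-1, -1, 0, 0)ᵀ.

Sanity check: (A − (3)·I) v_1 = (0, 0, 0, 0)ᵀ = 0. ✓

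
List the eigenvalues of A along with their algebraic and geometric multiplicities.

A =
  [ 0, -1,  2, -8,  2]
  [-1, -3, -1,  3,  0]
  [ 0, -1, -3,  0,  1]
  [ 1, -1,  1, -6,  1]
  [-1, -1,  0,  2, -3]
λ = -3: alg = 5, geom = 2

Step 1 — factor the characteristic polynomial to read off the algebraic multiplicities:
  χ_A(x) = (x + 3)^5

Step 2 — compute geometric multiplicities via the rank-nullity identity g(λ) = n − rank(A − λI):
  rank(A − (-3)·I) = 3, so dim ker(A − (-3)·I) = n − 3 = 2

Summary:
  λ = -3: algebraic multiplicity = 5, geometric multiplicity = 2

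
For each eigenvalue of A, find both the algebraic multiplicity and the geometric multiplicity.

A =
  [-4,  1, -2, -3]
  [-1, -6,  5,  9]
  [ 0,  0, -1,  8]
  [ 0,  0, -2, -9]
λ = -5: alg = 4, geom = 2

Step 1 — factor the characteristic polynomial to read off the algebraic multiplicities:
  χ_A(x) = (x + 5)^4

Step 2 — compute geometric multiplicities via the rank-nullity identity g(λ) = n − rank(A − λI):
  rank(A − (-5)·I) = 2, so dim ker(A − (-5)·I) = n − 2 = 2

Summary:
  λ = -5: algebraic multiplicity = 4, geometric multiplicity = 2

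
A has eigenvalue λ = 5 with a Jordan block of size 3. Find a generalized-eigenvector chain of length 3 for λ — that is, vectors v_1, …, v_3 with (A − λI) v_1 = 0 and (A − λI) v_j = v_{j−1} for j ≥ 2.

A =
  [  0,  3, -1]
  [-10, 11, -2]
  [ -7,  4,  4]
A Jordan chain for λ = 5 of length 3:
v_1 = (2, 4, 2)ᵀ
v_2 = (-5, -10, -7)ᵀ
v_3 = (1, 0, 0)ᵀ

Let N = A − (5)·I. We want v_3 with N^3 v_3 = 0 but N^2 v_3 ≠ 0; then v_{j-1} := N · v_j for j = 3, …, 2.

Pick v_3 = (1, 0, 0)ᵀ.
Then v_2 = N · v_3 = (-5, -10, -7)ᵀ.
Then v_1 = N · v_2 = (2, 4, 2)ᵀ.

Sanity check: (A − (5)·I) v_1 = (0, 0, 0)ᵀ = 0. ✓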